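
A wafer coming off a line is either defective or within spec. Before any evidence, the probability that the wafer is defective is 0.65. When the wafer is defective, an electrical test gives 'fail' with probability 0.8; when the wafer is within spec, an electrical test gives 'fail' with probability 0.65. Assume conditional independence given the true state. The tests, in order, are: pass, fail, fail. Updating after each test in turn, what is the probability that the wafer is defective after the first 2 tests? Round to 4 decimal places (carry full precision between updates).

0.5664

Apply Bayes' rule sequentially, carrying P(defective) forward.
After 'pass': P(defective) = 0.2·0.6500 / (0.2·0.6500 + 0.35·0.3500) ≈ 0.5149
After 'fail': P(defective) = 0.8·0.5149 / (0.8·0.5149 + 0.65·0.4851) ≈ 0.5664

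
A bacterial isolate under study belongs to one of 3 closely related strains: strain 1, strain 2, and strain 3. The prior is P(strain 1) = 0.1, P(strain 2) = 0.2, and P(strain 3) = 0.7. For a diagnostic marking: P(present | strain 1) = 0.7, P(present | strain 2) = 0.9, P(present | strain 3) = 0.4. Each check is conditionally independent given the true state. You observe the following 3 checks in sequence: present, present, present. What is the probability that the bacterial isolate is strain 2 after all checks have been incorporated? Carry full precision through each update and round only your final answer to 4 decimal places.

Apply Bayes' rule sequentially, carrying P(strain 2) forward.
After 'present': normaliser = 0.7·0.1000 + 0.9·0.2000 + 0.4·0.7000; P(strain 1) ≈ 0.1321, P(strain 2) ≈ 0.3396, P(strain 3) ≈ 0.5283
After 'present': normaliser = 0.7·0.1321 + 0.9·0.3396 + 0.4·0.5283; P(strain 1) ≈ 0.1517, P(strain 2) ≈ 0.5015, P(strain 3) ≈ 0.3467
After 'present': normaliser = 0.7·0.1517 + 0.9·0.5015 + 0.4·0.3467; P(strain 1) ≈ 0.1525, P(strain 2) ≈ 0.6483, P(strain 3) ≈ 0.1992

0.6483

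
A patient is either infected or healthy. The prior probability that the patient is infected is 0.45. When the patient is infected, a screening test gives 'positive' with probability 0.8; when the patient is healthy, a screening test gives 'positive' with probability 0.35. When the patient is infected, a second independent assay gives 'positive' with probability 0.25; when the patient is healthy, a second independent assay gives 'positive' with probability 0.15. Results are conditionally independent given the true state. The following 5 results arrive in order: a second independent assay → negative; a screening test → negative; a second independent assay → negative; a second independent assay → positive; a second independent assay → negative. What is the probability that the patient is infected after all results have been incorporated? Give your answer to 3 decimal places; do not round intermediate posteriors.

0.224

After a second independent assay='negative': P(infected) = 0.75·0.4500 / (0.75·0.4500 + 0.85·0.5500) ≈ 0.4193
After a screening test='negative': P(infected) = 0.2·0.4193 / (0.2·0.4193 + 0.65·0.5807) ≈ 0.1818
After a second independent assay='negative': P(infected) = 0.75·0.1818 / (0.75·0.1818 + 0.85·0.8182) ≈ 0.1639
After a second independent assay='positive': P(infected) = 0.25·0.1639 / (0.25·0.1639 + 0.15·0.8361) ≈ 0.2462
After a second independent assay='negative': P(infected) = 0.75·0.2462 / (0.75·0.2462 + 0.85·0.7538) ≈ 0.2237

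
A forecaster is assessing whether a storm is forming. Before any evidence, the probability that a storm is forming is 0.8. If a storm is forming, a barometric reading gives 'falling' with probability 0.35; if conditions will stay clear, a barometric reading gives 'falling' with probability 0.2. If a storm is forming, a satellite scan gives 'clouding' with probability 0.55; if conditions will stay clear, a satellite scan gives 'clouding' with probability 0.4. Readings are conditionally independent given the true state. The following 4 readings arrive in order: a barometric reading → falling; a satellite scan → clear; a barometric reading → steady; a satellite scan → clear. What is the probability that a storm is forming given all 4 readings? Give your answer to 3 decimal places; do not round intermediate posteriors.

0.762

After a barometric reading='falling': P(storm) = 0.35·0.8000 / (0.35·0.8000 + 0.2·0.2000) ≈ 0.8750
After a satellite scan='clear': P(storm) = 0.45·0.8750 / (0.45·0.8750 + 0.6·0.1250) ≈ 0.8400
After a barometric reading='steady': P(storm) = 0.65·0.8400 / (0.65·0.8400 + 0.8·0.1600) ≈ 0.8101
After a satellite scan='clear': P(storm) = 0.45·0.8101 / (0.45·0.8101 + 0.6·0.1899) ≈ 0.7619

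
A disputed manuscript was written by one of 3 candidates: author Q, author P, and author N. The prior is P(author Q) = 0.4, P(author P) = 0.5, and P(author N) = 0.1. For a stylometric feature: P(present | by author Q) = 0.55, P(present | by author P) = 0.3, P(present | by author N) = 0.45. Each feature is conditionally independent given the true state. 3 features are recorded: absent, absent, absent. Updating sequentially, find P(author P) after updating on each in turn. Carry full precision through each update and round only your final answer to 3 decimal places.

0.764

After 'absent': normaliser = 0.45·0.4000 + 0.7·0.5000 + 0.55·0.1000; P(author Q) ≈ 0.3077, P(author P) ≈ 0.5983, P(author N) ≈ 0.0940
After 'absent': normaliser = 0.45·0.3077 + 0.7·0.5983 + 0.55·0.0940; P(author Q) ≈ 0.2274, P(author P) ≈ 0.6877, P(author N) ≈ 0.0849
After 'absent': normaliser = 0.45·0.2274 + 0.7·0.6877 + 0.55·0.0849; P(author Q) ≈ 0.1623, P(author P) ≈ 0.7636, P(author N) ≈ 0.0741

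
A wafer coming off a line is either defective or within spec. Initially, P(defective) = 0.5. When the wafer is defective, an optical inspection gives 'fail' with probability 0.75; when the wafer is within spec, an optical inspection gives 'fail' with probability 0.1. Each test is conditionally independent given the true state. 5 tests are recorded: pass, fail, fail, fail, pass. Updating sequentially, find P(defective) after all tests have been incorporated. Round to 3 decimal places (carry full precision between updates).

After 'pass': P(defective) = 0.25·0.5000 / (0.25·0.5000 + 0.9·0.5000) ≈ 0.2174
After 'fail': P(defective) = 0.75·0.2174 / (0.75·0.2174 + 0.1·0.7826) ≈ 0.6757
After 'fail': P(defective) = 0.75·0.6757 / (0.75·0.6757 + 0.1·0.3243) ≈ 0.9398
After 'fail': P(defective) = 0.75·0.9398 / (0.75·0.9398 + 0.1·0.0602) ≈ 0.9915
After 'pass': P(defective) = 0.25·0.9915 / (0.25·0.9915 + 0.9·0.0085) ≈ 0.9702

0.970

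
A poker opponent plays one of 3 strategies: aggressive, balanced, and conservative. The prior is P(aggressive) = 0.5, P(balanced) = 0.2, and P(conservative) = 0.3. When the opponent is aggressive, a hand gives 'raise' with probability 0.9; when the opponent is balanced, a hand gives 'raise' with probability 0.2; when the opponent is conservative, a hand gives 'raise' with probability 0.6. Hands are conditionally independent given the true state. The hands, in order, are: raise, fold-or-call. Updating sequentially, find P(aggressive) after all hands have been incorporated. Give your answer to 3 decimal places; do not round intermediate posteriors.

After 'raise': normaliser = 0.9·0.5000 + 0.2·0.2000 + 0.6·0.3000; P(aggressive) ≈ 0.6716, P(balanced) ≈ 0.0597, P(conservative) ≈ 0.2687
After 'fold-or-call': normaliser = 0.1·0.6716 + 0.8·0.0597 + 0.4·0.2687; P(aggressive) ≈ 0.3020, P(balanced) ≈ 0.2148, P(conservative) ≈ 0.4832

0.302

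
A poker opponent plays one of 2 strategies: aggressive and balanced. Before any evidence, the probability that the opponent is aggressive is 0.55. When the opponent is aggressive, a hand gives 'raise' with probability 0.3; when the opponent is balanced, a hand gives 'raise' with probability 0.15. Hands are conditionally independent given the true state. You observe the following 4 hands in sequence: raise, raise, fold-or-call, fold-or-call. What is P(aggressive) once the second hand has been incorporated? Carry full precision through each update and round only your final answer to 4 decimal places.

After 'raise': P(aggressive) = 0.3·0.5500 / (0.3·0.5500 + 0.15·0.4500) ≈ 0.7097
After 'raise': P(aggressive) = 0.3·0.7097 / (0.3·0.7097 + 0.15·0.2903) ≈ 0.8302

0.8302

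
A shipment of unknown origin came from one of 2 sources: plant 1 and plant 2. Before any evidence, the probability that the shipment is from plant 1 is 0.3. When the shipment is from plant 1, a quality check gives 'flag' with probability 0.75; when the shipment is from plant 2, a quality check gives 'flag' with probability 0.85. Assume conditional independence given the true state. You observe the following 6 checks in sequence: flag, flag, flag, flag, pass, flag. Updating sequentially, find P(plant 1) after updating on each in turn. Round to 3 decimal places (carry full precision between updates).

0.276

After 'flag': P(plant 1) = 0.75·0.3000 / (0.75·0.3000 + 0.85·0.7000) ≈ 0.2744
After 'flag': P(plant 1) = 0.75·0.2744 / (0.75·0.2744 + 0.85·0.7256) ≈ 0.2502
After 'flag': P(plant 1) = 0.75·0.2502 / (0.75·0.2502 + 0.85·0.7498) ≈ 0.2274
After 'flag': P(plant 1) = 0.75·0.2274 / (0.75·0.2274 + 0.85·0.7726) ≈ 0.2062
After 'pass': P(plant 1) = 0.25·0.2062 / (0.25·0.2062 + 0.15·0.7938) ≈ 0.3021
After 'flag': P(plant 1) = 0.75·0.3021 / (0.75·0.3021 + 0.85·0.6979) ≈ 0.2764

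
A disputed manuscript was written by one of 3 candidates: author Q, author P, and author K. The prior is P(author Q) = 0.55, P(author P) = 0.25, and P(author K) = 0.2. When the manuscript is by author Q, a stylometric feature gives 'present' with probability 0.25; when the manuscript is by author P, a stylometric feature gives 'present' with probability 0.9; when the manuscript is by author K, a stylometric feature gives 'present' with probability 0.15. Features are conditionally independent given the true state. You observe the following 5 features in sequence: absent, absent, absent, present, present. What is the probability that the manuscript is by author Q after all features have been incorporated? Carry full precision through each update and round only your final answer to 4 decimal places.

0.8302

Each posterior becomes the prior for the next update.
After 'absent': normaliser = 0.75·0.5500 + 0.1·0.2500 + 0.85·0.2000; P(author Q) ≈ 0.6790, P(author P) ≈ 0.0412, P(author K) ≈ 0.2798
After 'absent': normaliser = 0.75·0.6790 + 0.1·0.0412 + 0.85·0.2798; P(author Q) ≈ 0.6779, P(author P) ≈ 0.0055, P(author K) ≈ 0.3166
After 'absent': normaliser = 0.75·0.6779 + 0.1·0.0055 + 0.85·0.3166; P(author Q) ≈ 0.6534, P(author P) ≈ 0.0007, P(author K) ≈ 0.3459
After 'present': normaliser = 0.25·0.6534 + 0.9·0.0007 + 0.15·0.3459; P(author Q) ≈ 0.7567, P(author P) ≈ 0.0029, P(author K) ≈ 0.2403
After 'present': normaliser = 0.25·0.7567 + 0.9·0.0029 + 0.15·0.2403; P(author Q) ≈ 0.8302, P(author P) ≈ 0.0116, P(author K) ≈ 0.1582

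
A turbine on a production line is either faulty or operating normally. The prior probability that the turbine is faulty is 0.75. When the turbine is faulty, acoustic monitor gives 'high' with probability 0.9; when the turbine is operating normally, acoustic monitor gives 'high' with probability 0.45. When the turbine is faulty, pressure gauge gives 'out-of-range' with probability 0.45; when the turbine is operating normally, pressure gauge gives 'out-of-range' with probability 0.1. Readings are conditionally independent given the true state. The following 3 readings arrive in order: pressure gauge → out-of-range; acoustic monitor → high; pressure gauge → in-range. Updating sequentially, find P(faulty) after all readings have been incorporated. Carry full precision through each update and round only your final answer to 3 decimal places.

0.943

After pressure gauge='out-of-range': P(faulty) = 0.45·0.7500 / (0.45·0.7500 + 0.1·0.2500) ≈ 0.9310
After acoustic monitor='high': P(faulty) = 0.9·0.9310 / (0.9·0.9310 + 0.45·0.0690) ≈ 0.9643
After pressure gauge='in-range': P(faulty) = 0.55·0.9643 / (0.55·0.9643 + 0.9·0.0357) ≈ 0.9429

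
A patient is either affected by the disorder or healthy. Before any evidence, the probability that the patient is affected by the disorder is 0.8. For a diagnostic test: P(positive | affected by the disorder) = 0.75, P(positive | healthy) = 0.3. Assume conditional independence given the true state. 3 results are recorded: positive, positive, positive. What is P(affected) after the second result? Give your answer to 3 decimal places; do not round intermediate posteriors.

0.962

After 'positive': P(affected) = 0.75·0.8000 / (0.75·0.8000 + 0.3·0.2000) ≈ 0.9091
After 'positive': P(affected) = 0.75·0.9091 / (0.75·0.9091 + 0.3·0.0909) ≈ 0.9615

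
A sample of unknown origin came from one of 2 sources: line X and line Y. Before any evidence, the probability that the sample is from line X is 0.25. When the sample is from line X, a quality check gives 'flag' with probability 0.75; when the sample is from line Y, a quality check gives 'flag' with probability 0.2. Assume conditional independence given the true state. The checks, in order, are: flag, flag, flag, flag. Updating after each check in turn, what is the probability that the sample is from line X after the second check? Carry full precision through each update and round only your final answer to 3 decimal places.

Apply Bayes' rule sequentially, carrying P(line X) forward.
After 'flag': P(line X) = 0.75·0.2500 / (0.75·0.2500 + 0.2·0.7500) ≈ 0.5556
After 'flag': P(line X) = 0.75·0.5556 / (0.75·0.5556 + 0.2·0.4444) ≈ 0.8242

0.824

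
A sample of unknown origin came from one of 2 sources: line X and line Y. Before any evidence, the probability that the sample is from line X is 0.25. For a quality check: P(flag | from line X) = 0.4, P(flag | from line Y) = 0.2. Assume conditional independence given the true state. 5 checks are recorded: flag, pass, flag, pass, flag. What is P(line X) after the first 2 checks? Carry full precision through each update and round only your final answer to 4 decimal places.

0.3333

After 'flag': P(line X) = 0.4·0.2500 / (0.4·0.2500 + 0.2·0.7500) ≈ 0.4000
After 'pass': P(line X) = 0.6·0.4000 / (0.6·0.4000 + 0.8·0.6000) ≈ 0.3333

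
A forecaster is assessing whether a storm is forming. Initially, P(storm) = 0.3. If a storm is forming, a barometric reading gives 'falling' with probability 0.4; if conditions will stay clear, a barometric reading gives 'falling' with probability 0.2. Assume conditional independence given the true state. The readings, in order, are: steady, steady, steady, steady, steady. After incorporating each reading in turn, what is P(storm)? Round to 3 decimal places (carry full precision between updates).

0.092

After 'steady': P(storm) = 0.6·0.3000 / (0.6·0.3000 + 0.8·0.7000) ≈ 0.2432
After 'steady': P(storm) = 0.6·0.2432 / (0.6·0.2432 + 0.8·0.7568) ≈ 0.1942
After 'steady': P(storm) = 0.6·0.1942 / (0.6·0.1942 + 0.8·0.8058) ≈ 0.1531
After 'steady': P(storm) = 0.6·0.1531 / (0.6·0.1531 + 0.8·0.8469) ≈ 0.1194
After 'steady': P(storm) = 0.6·0.1194 / (0.6·0.1194 + 0.8·0.8806) ≈ 0.0923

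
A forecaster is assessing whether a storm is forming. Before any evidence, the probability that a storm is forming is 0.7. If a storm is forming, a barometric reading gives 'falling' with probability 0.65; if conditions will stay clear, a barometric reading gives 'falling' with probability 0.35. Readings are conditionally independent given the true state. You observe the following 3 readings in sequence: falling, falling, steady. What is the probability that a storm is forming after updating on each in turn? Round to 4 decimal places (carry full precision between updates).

After 'falling': P(storm) = 0.65·0.7000 / (0.65·0.7000 + 0.35·0.3000) ≈ 0.8125
After 'falling': P(storm) = 0.65·0.8125 / (0.65·0.8125 + 0.35·0.1875) ≈ 0.8895
After 'steady': P(storm) = 0.35·0.8895 / (0.35·0.8895 + 0.65·0.1105) ≈ 0.8125

0.8125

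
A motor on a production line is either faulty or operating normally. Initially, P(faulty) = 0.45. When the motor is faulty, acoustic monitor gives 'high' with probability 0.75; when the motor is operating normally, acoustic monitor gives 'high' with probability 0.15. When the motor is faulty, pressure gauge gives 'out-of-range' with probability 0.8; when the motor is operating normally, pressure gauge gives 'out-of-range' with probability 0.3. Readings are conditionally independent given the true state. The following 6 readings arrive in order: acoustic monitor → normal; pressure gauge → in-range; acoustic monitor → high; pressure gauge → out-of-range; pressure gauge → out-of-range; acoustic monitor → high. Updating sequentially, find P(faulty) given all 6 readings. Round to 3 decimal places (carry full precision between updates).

0.924

After acoustic monitor='normal': P(faulty) = 0.25·0.4500 / (0.25·0.4500 + 0.85·0.5500) ≈ 0.1940
After pressure gauge='in-range': P(faulty) = 0.2·0.1940 / (0.2·0.1940 + 0.7·0.8060) ≈ 0.0643
After acoustic monitor='high': P(faulty) = 0.75·0.0643 / (0.75·0.0643 + 0.15·0.9357) ≈ 0.2558
After pressure gauge='out-of-range': P(faulty) = 0.8·0.2558 / (0.8·0.2558 + 0.3·0.7442) ≈ 0.4783
After pressure gauge='out-of-range': P(faulty) = 0.8·0.4783 / (0.8·0.4783 + 0.3·0.5217) ≈ 0.7097
After acoustic monitor='high': P(faulty) = 0.75·0.7097 / (0.75·0.7097 + 0.15·0.2903) ≈ 0.9244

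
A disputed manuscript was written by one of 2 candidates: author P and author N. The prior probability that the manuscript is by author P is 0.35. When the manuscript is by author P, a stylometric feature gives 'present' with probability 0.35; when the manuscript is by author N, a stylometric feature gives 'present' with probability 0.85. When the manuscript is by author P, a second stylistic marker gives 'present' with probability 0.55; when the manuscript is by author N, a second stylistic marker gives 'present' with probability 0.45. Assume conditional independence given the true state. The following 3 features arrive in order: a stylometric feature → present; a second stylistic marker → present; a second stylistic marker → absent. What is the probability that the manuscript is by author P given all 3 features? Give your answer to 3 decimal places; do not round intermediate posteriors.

0.181

Apply Bayes' rule sequentially, carrying P(author P) forward.
After a stylometric feature='present': P(author P) = 0.35·0.3500 / (0.35·0.3500 + 0.85·0.6500) ≈ 0.1815
After a second stylistic marker='present': P(author P) = 0.55·0.1815 / (0.55·0.1815 + 0.45·0.8185) ≈ 0.2132
After a second stylistic marker='absent': P(author P) = 0.45·0.2132 / (0.45·0.2132 + 0.55·0.7868) ≈ 0.1815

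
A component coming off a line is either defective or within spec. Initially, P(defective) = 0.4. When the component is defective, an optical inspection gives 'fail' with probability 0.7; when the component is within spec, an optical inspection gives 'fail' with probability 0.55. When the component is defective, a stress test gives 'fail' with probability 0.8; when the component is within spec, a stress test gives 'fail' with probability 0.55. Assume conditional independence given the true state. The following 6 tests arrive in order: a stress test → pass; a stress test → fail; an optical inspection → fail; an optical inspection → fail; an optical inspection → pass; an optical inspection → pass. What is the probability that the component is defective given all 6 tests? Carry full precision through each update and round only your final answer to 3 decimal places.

After a stress test='pass': P(defective) = 0.2·0.4000 / (0.2·0.4000 + 0.45·0.6000) ≈ 0.2286
After a stress test='fail': P(defective) = 0.8·0.2286 / (0.8·0.2286 + 0.55·0.7714) ≈ 0.3012
After an optical inspection='fail': P(defective) = 0.7·0.3012 / (0.7·0.3012 + 0.55·0.6988) ≈ 0.3542
After an optical inspection='fail': P(defective) = 0.7·0.3542 / (0.7·0.3542 + 0.55·0.6458) ≈ 0.4111
After an optical inspection='pass': P(defective) = 0.3·0.4111 / (0.3·0.4111 + 0.45·0.5889) ≈ 0.3176
After an optical inspection='pass': P(defective) = 0.3·0.3176 / (0.3·0.3176 + 0.45·0.6824) ≈ 0.2368

0.237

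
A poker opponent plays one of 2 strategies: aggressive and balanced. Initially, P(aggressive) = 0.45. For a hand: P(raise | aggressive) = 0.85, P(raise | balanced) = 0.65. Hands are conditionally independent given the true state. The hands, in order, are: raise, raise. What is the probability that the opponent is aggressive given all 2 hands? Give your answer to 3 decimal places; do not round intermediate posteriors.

After 'raise': P(aggressive) = 0.85·0.4500 / (0.85·0.4500 + 0.65·0.5500) ≈ 0.5169
After 'raise': P(aggressive) = 0.85·0.5169 / (0.85·0.5169 + 0.65·0.4831) ≈ 0.5832

0.583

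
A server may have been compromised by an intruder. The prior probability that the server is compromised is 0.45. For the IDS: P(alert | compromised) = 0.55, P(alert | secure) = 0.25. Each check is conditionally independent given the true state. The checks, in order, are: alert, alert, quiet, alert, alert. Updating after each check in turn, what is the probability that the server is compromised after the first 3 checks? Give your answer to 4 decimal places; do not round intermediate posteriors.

After 'alert': P(compromised) = 0.55·0.4500 / (0.55·0.4500 + 0.25·0.5500) ≈ 0.6429
After 'alert': P(compromised) = 0.55·0.6429 / (0.55·0.6429 + 0.25·0.3571) ≈ 0.7984
After 'quiet': P(compromised) = 0.45·0.7984 / (0.45·0.7984 + 0.75·0.2016) ≈ 0.7038

0.7038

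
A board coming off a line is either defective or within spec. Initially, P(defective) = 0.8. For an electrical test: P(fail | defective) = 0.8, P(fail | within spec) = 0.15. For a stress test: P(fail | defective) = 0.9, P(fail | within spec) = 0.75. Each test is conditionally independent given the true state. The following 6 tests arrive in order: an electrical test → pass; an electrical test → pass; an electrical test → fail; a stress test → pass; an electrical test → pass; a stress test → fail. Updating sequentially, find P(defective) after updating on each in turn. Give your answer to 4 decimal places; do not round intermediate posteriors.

After an electrical test='pass': P(defective) = 0.2·0.8000 / (0.2·0.8000 + 0.85·0.2000) ≈ 0.4848
After an electrical test='pass': P(defective) = 0.2·0.4848 / (0.2·0.4848 + 0.85·0.5152) ≈ 0.1813
After an electrical test='fail': P(defective) = 0.8·0.1813 / (0.8·0.1813 + 0.15·0.8187) ≈ 0.5415
After a stress test='pass': P(defective) = 0.1·0.5415 / (0.1·0.5415 + 0.25·0.4585) ≈ 0.3209
After an electrical test='pass': P(defective) = 0.2·0.3209 / (0.2·0.3209 + 0.85·0.6791) ≈ 0.1000
After a stress test='fail': P(defective) = 0.9·0.1000 / (0.9·0.1000 + 0.75·0.9000) ≈ 0.1177

0.1177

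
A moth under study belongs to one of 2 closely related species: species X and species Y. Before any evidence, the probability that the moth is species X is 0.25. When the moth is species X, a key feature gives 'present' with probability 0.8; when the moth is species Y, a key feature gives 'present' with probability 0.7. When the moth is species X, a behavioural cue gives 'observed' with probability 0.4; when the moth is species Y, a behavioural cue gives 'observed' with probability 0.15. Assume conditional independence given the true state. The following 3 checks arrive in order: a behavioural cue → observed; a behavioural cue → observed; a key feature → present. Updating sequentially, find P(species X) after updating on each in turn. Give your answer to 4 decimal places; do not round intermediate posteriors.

0.7304

After a behavioural cue='observed': P(species X) = 0.4·0.2500 / (0.4·0.2500 + 0.15·0.7500) ≈ 0.4706
After a behavioural cue='observed': P(species X) = 0.4·0.4706 / (0.4·0.4706 + 0.15·0.5294) ≈ 0.7033
After a key feature='present': P(species X) = 0.8·0.7033 / (0.8·0.7033 + 0.7·0.2967) ≈ 0.7304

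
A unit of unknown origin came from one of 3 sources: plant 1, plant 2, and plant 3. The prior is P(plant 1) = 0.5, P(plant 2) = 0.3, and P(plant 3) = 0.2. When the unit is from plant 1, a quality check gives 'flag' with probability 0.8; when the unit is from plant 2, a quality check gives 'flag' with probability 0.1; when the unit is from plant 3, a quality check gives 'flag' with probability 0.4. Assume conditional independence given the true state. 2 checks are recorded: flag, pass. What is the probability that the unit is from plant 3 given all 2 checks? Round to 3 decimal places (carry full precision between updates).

Each posterior becomes the prior for the next update.
After 'flag': normaliser = 0.8·0.5000 + 0.1·0.3000 + 0.4·0.2000; P(plant 1) ≈ 0.7843, P(plant 2) ≈ 0.0588, P(plant 3) ≈ 0.1569
After 'pass': normaliser = 0.2·0.7843 + 0.9·0.0588 + 0.6·0.1569; P(plant 1) ≈ 0.5161, P(plant 2) ≈ 0.1742, P(plant 3) ≈ 0.3097

0.310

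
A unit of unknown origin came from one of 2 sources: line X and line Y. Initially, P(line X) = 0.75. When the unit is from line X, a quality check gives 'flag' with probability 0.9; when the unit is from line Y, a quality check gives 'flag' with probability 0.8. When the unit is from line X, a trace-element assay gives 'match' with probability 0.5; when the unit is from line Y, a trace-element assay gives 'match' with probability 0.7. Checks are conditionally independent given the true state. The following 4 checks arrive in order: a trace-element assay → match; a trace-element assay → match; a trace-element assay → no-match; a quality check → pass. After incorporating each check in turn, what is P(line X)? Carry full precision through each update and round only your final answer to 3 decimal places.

After a trace-element assay='match': P(line X) = 0.5·0.7500 / (0.5·0.7500 + 0.7·0.2500) ≈ 0.6818
After a trace-element assay='match': P(line X) = 0.5·0.6818 / (0.5·0.6818 + 0.7·0.3182) ≈ 0.6048
After a trace-element assay='no-match': P(line X) = 0.5·0.6048 / (0.5·0.6048 + 0.3·0.3952) ≈ 0.7184
After a quality check='pass': P(line X) = 0.1·0.7184 / (0.1·0.7184 + 0.2·0.2816) ≈ 0.5605

0.561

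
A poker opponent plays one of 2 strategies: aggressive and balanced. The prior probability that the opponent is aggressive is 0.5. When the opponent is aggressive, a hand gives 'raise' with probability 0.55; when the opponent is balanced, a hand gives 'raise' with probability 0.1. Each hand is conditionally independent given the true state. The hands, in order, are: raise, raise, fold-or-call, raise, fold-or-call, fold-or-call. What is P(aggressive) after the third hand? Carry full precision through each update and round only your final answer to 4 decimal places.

Each posterior becomes the prior for the next update.
After 'raise': P(aggressive) = 0.55·0.5000 / (0.55·0.5000 + 0.1·0.5000) ≈ 0.8462
After 'raise': P(aggressive) = 0.55·0.8462 / (0.55·0.8462 + 0.1·0.1538) ≈ 0.9680
After 'fold-or-call': P(aggressive) = 0.45·0.9680 / (0.45·0.9680 + 0.9·0.0320) ≈ 0.9380

0.9380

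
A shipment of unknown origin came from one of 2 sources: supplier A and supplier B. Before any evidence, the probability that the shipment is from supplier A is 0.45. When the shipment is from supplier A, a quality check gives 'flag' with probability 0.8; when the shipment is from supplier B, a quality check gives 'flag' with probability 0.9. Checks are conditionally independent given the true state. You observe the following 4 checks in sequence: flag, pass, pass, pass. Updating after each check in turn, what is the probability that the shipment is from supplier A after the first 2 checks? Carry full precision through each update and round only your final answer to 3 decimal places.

0.593

Apply Bayes' rule sequentially, carrying P(supplier A) forward.
After 'flag': P(supplier A) = 0.8·0.4500 / (0.8·0.4500 + 0.9·0.5500) ≈ 0.4211
After 'pass': P(supplier A) = 0.2·0.4211 / (0.2·0.4211 + 0.1·0.5789) ≈ 0.5926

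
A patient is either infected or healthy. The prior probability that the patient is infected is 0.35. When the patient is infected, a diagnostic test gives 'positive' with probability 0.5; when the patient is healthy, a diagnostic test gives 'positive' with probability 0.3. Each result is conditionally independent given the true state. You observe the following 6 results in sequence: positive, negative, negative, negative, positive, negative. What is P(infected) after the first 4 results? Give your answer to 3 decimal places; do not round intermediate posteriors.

After 'positive': P(infected) = 0.5·0.3500 / (0.5·0.3500 + 0.3·0.6500) ≈ 0.4730
After 'negative': P(infected) = 0.5·0.4730 / (0.5·0.4730 + 0.7·0.5270) ≈ 0.3906
After 'negative': P(infected) = 0.5·0.3906 / (0.5·0.3906 + 0.7·0.6094) ≈ 0.3141
After 'negative': P(infected) = 0.5·0.3141 / (0.5·0.3141 + 0.7·0.6859) ≈ 0.2465

0.246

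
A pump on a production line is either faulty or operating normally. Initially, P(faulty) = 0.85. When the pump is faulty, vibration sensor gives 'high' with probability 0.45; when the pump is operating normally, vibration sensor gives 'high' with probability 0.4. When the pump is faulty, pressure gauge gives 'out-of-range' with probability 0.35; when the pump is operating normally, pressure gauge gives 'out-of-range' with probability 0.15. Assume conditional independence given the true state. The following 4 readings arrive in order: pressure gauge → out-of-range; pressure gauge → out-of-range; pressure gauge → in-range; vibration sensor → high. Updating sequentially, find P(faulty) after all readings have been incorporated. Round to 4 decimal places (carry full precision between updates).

After pressure gauge='out-of-range': P(faulty) = 0.35·0.8500 / (0.35·0.8500 + 0.15·0.1500) ≈ 0.9297
After pressure gauge='out-of-range': P(faulty) = 0.35·0.9297 / (0.35·0.9297 + 0.15·0.0703) ≈ 0.9686
After pressure gauge='in-range': P(faulty) = 0.65·0.9686 / (0.65·0.9686 + 0.85·0.0314) ≈ 0.9593
After vibration sensor='high': P(faulty) = 0.45·0.9593 / (0.45·0.9593 + 0.4·0.0407) ≈ 0.9637

0.9637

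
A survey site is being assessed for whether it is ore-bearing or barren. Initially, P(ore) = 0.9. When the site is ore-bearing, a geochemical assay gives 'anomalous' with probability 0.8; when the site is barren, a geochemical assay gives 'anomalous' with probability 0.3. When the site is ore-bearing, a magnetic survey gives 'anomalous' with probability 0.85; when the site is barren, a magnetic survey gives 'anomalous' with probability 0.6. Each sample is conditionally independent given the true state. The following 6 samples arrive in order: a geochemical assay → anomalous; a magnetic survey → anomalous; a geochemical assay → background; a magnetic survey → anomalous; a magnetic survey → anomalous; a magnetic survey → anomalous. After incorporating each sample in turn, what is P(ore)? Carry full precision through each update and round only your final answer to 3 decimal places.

0.965

After a geochemical assay='anomalous': P(ore) = 0.8·0.9000 / (0.8·0.9000 + 0.3·0.1000) ≈ 0.9600
After a magnetic survey='anomalous': P(ore) = 0.85·0.9600 / (0.85·0.9600 + 0.6·0.0400) ≈ 0.9714
After a geochemical assay='background': P(ore) = 0.2·0.9714 / (0.2·0.9714 + 0.7·0.0286) ≈ 0.9067
After a magnetic survey='anomalous': P(ore) = 0.85·0.9067 / (0.85·0.9067 + 0.6·0.0933) ≈ 0.9323
After a magnetic survey='anomalous': P(ore) = 0.85·0.9323 / (0.85·0.9323 + 0.6·0.0677) ≈ 0.9512
After a magnetic survey='anomalous': P(ore) = 0.85·0.9512 / (0.85·0.9512 + 0.6·0.0488) ≈ 0.9651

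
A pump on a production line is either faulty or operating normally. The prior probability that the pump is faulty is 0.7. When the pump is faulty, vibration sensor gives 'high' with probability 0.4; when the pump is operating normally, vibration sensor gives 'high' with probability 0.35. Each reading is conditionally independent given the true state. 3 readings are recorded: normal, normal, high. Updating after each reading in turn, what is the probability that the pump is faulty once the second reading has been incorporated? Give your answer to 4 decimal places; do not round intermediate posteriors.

0.6653

After 'normal': P(faulty) = 0.6·0.7000 / (0.6·0.7000 + 0.65·0.3000) ≈ 0.6829
After 'normal': P(faulty) = 0.6·0.6829 / (0.6·0.6829 + 0.65·0.3171) ≈ 0.6653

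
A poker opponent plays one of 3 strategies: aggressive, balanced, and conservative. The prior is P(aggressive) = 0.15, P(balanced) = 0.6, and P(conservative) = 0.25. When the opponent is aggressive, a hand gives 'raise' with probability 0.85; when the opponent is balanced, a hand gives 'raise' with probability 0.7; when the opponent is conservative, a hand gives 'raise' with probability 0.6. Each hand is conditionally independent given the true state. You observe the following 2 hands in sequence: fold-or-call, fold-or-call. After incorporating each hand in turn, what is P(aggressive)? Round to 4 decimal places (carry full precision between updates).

0.0347

Each posterior becomes the prior for the next update.
After 'fold-or-call': normaliser = 0.15·0.1500 + 0.3·0.6000 + 0.4·0.2500; P(aggressive) ≈ 0.0744, P(balanced) ≈ 0.5950, P(conservative) ≈ 0.3306
After 'fold-or-call': normaliser = 0.15·0.0744 + 0.3·0.5950 + 0.4·0.3306; P(aggressive) ≈ 0.0347, P(balanced) ≈ 0.5546, P(conservative) ≈ 0.4108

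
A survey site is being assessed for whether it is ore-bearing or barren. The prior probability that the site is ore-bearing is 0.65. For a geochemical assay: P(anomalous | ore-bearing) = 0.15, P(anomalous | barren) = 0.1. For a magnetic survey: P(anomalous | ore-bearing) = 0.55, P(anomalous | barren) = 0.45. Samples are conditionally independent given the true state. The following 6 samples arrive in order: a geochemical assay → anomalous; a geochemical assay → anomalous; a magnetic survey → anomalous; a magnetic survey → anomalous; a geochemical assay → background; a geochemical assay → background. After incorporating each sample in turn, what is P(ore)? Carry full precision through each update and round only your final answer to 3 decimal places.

0.848

Apply Bayes' rule sequentially, carrying P(ore) forward.
After a geochemical assay='anomalous': P(ore) = 0.15·0.6500 / (0.15·0.6500 + 0.1·0.3500) ≈ 0.7358
After a geochemical assay='anomalous': P(ore) = 0.15·0.7358 / (0.15·0.7358 + 0.1·0.2642) ≈ 0.8069
After a magnetic survey='anomalous': P(ore) = 0.55·0.8069 / (0.55·0.8069 + 0.45·0.1931) ≈ 0.8363
After a magnetic survey='anomalous': P(ore) = 0.55·0.8363 / (0.55·0.8363 + 0.45·0.1637) ≈ 0.8619
After a geochemical assay='background': P(ore) = 0.85·0.8619 / (0.85·0.8619 + 0.9·0.1381) ≈ 0.8550
After a geochemical assay='background': P(ore) = 0.85·0.8550 / (0.85·0.8550 + 0.9·0.1450) ≈ 0.8477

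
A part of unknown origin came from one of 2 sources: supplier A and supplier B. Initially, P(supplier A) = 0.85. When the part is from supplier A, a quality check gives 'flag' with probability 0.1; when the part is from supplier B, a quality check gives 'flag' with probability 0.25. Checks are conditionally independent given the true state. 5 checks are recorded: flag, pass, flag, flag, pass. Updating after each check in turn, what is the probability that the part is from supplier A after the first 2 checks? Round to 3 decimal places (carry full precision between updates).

Apply Bayes' rule sequentially, carrying P(supplier A) forward.
After 'flag': P(supplier A) = 0.1·0.8500 / (0.1·0.8500 + 0.25·0.1500) ≈ 0.6939
After 'pass': P(supplier A) = 0.9·0.6939 / (0.9·0.6939 + 0.75·0.3061) ≈ 0.7312

0.731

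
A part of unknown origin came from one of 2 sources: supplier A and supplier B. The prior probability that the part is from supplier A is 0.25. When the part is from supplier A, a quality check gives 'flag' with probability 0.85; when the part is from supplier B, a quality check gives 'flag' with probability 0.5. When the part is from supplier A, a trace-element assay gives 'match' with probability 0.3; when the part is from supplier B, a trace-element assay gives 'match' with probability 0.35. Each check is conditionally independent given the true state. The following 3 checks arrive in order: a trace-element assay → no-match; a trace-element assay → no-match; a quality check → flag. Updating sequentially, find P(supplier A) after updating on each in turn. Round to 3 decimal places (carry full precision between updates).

After a trace-element assay='no-match': P(supplier A) = 0.7·0.2500 / (0.7·0.2500 + 0.65·0.7500) ≈ 0.2642
After a trace-element assay='no-match': P(supplier A) = 0.7·0.2642 / (0.7·0.2642 + 0.65·0.7358) ≈ 0.2788
After a quality check='flag': P(supplier A) = 0.85·0.2788 / (0.85·0.2788 + 0.5·0.7212) ≈ 0.3966

0.397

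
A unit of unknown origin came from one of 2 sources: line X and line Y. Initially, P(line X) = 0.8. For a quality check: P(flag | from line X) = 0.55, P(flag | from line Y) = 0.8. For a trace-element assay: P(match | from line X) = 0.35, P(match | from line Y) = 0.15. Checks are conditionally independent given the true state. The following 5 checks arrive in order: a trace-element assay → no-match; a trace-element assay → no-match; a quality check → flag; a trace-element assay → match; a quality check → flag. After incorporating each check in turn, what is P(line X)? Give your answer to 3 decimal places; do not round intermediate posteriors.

After a trace-element assay='no-match': P(line X) = 0.65·0.8000 / (0.65·0.8000 + 0.85·0.2000) ≈ 0.7536
After a trace-element assay='no-match': P(line X) = 0.65·0.7536 / (0.65·0.7536 + 0.85·0.2464) ≈ 0.7005
After a quality check='flag': P(line X) = 0.55·0.7005 / (0.55·0.7005 + 0.8·0.2995) ≈ 0.6166
After a trace-element assay='match': P(line X) = 0.35·0.6166 / (0.35·0.6166 + 0.15·0.3834) ≈ 0.7896
After a quality check='flag': P(line X) = 0.55·0.7896 / (0.55·0.7896 + 0.8·0.2104) ≈ 0.7206

0.721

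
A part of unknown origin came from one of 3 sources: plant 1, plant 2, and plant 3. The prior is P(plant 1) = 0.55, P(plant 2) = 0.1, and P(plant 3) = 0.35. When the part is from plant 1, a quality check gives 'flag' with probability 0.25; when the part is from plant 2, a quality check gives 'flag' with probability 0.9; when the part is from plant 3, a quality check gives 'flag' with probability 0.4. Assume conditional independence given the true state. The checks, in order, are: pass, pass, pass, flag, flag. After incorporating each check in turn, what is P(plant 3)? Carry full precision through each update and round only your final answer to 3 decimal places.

0.453

After 'pass': normaliser = 0.75·0.5500 + 0.1·0.1000 + 0.6·0.3500; P(plant 1) ≈ 0.6522, P(plant 2) ≈ 0.0158, P(plant 3) ≈ 0.3320
After 'pass': normaliser = 0.75·0.6522 + 0.1·0.0158 + 0.6·0.3320; P(plant 1) ≈ 0.7090, P(plant 2) ≈ 0.0023, P(plant 3) ≈ 0.2887
After 'pass': normaliser = 0.75·0.7090 + 0.1·0.0023 + 0.6·0.2887; P(plant 1) ≈ 0.7540, P(plant 2) ≈ 0.0003, P(plant 3) ≈ 0.2457
After 'flag': normaliser = 0.25·0.7540 + 0.9·0.0003 + 0.4·0.2457; P(plant 1) ≈ 0.6567, P(plant 2) ≈ 0.0010, P(plant 3) ≈ 0.3423
After 'flag': normaliser = 0.25·0.6567 + 0.9·0.0010 + 0.4·0.3423; P(plant 1) ≈ 0.5436, P(plant 2) ≈ 0.0030, P(plant 3) ≈ 0.4534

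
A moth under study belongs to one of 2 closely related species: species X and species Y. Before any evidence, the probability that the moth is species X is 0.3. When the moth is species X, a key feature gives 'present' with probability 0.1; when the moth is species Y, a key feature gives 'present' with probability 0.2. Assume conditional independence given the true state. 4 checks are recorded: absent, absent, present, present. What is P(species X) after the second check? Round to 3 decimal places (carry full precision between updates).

0.352

After 'absent': P(species X) = 0.9·0.3000 / (0.9·0.3000 + 0.8·0.7000) ≈ 0.3253
After 'absent': P(species X) = 0.9·0.3253 / (0.9·0.3253 + 0.8·0.6747) ≈ 0.3517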